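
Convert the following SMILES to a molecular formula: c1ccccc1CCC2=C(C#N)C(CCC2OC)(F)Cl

C16H17ClFNO

Heavy atoms from the SMILES: 16 C, 1 Cl, 1 F, 1 N, 1 O.
Implicit hydrogens by atom environment:
  5 × C (aromatic): 1 H each → 5
  4 × C: 2 H each → 8
  4 × C: no H
  1 × C: 3 H
  1 × C: 1 H
  1 × C (aromatic): no H
  1 × Cl: no H
  1 × F: no H
  1 × N: no H
  1 × O: no H
  Total hydrogens = 17.
Molecular formula: C16H17ClFNO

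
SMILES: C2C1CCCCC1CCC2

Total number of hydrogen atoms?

18

Hydrogens are implicit in SMILES; fill each atom to its normal valence:
  8 × C: 2 H each → 16
  2 × C: 1 H each → 2
  Total hydrogens = 18.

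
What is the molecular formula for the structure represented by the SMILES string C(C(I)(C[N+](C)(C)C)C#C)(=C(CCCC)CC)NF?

C15H27FIN2+

Heavy atoms from the SMILES: 15 C, 1 F, 1 I, 2 N.
Implicit hydrogens by atom environment:
  5 × C: 3 H each → 15
  5 × C: 2 H each → 10
  4 × C: no H
  1 × C: 1 H
  1 × F: no H
  1 × I: no H
  1 × N: 1 H
  1 × N (charge +1): no H
  Total hydrogens = 27.
Net charge +1.
Molecular formula: C15H27FIN2+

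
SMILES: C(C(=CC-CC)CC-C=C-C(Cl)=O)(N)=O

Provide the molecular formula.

Heavy atoms from the SMILES: 11 C, 1 Cl, 1 N, 2 O.
Implicit hydrogens by atom environment:
  4 × C: 2 H each → 8
  3 × C: 1 H each → 3
  3 × C: no H
  2 × O: no H
  1 × C: 3 H
  1 × Cl: no H
  1 × N: 2 H
  Total hydrogens = 16.
Molecular formula: C11H16ClNO2

C11H16ClNO2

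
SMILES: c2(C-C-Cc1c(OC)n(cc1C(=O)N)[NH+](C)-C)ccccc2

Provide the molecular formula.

C17H24N3O2+

Heavy atoms from the SMILES: 17 C, 3 N, 2 O.
Implicit hydrogens by atom environment:
  6 × C (aromatic): 1 H each → 6
  4 × C (aromatic): no H
  3 × C: 3 H each → 9
  3 × C: 2 H each → 6
  2 × O: no H
  1 × C: no H
  1 × N: 2 H
  1 × N (charge +1): 1 H
  1 × N (aromatic): no H
  Total hydrogens = 24.
Net charge +1.
Molecular formula: C17H24N3O2+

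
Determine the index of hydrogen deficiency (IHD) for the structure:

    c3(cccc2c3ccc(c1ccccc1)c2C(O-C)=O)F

12

Molecular formula from the SMILES: C18H13FO2.
DoU = (2C + 2 + N − H − X)/2 = (2·18 + 2 + 0 − 13 − 1)/2 = 24/2 = 12.
(Structurally: 3 ring(s) + 9 π bond(s) = 12.)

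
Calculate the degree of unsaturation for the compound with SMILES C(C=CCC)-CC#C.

3

Molecular formula from the SMILES: C8H12.
DoU = (2C + 2 + N − H − X)/2 = (2·8 + 2 + 0 − 12 − 0)/2 = 6/2 = 3.
(Structurally: 0 ring(s) + 3 π bond(s) = 3.)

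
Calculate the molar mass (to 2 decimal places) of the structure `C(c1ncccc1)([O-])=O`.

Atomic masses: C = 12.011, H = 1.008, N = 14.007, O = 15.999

122.10

Molecular formula: C6H4NO2-.
M = 6×12.011 + 4×1.008 + 1×14.007 + 2×15.999 = 122.10 g/mol.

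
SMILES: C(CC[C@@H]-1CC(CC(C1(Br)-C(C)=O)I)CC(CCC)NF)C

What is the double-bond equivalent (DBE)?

2

Molecular formula from the SMILES: C17H30BrFINO.
DoU = (2C + 2 + N − H − X)/2 = (2·17 + 2 + 1 − 30 − 3)/2 = 4/2 = 2.
(Structurally: 1 ring(s) + 1 π bond(s) = 2.)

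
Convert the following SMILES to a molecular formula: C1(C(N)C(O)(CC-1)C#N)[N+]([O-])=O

Heavy atoms from the SMILES: 6 C, 3 N, 3 O.
Implicit hydrogens by atom environment:
  2 × C: 2 H each → 4
  2 × C: 1 H each → 2
  2 × C: no H
  1 × N: 2 H
  1 × N: no H
  1 × N (charge +1): no H
  1 × O: 1 H
  1 × O: no H
  1 × O (charge -1): no H
  Total hydrogens = 9.
Molecular formula: C6H9N3O3

C6H9N3O3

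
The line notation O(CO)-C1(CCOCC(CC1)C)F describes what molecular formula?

C9H17FO3

Heavy atoms from the SMILES: 9 C, 1 F, 3 O.
Implicit hydrogens by atom environment:
  6 × C: 2 H each → 12
  2 × O: no H
  1 × C: 3 H
  1 × C: 1 H
  1 × C: no H
  1 × F: no H
  1 × O: 1 H
  Total hydrogens = 17.
Molecular formula: C9H17FO3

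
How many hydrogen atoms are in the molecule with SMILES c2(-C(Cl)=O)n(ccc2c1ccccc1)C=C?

10

Hydrogens are implicit in SMILES; fill each atom to its normal valence:
  7 × C (aromatic): 1 H each → 7
  3 × C (aromatic): no H
  1 × C: 2 H
  1 × C: 1 H
  1 × C: no H
  1 × Cl: no H
  1 × N (aromatic): no H
  1 × O: no H
  Total hydrogens = 10.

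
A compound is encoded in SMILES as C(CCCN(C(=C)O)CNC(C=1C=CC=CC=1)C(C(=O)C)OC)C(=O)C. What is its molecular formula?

Heavy atoms from the SMILES: 20 C, 2 N, 4 O.
Implicit hydrogens by atom environment:
  6 × C: 2 H each → 12
  5 × C (aromatic): 1 H each → 5
  3 × C: 3 H each → 9
  3 × C: no H
  3 × O: no H
  2 × C: 1 H each → 2
  1 × C (aromatic): no H
  1 × N: 1 H
  1 × N: no H
  1 × O: 1 H
  Total hydrogens = 30.
Molecular formula: C20H30N2O4

C20H30N2O4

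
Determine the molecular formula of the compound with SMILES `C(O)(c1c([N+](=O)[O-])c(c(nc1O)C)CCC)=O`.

C10H12N2O5

Heavy atoms from the SMILES: 10 C, 2 N, 5 O.
Implicit hydrogens by atom environment:
  5 × C (aromatic): no H
  2 × C: 3 H each → 6
  2 × C: 2 H each → 4
  2 × O: 1 H each → 2
  2 × O: no H
  1 × C: no H
  1 × N (aromatic): no H
  1 × N (charge +1): no H
  1 × O (charge -1): no H
  Total hydrogens = 12.
Molecular formula: C10H12N2O5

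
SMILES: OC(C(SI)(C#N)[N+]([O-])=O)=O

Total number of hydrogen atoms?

Hydrogens are implicit in SMILES; fill each atom to its normal valence:
  3 × C: no H
  2 × O: no H
  1 × I: no H
  1 × N: no H
  1 × N (charge +1): no H
  1 × O: 1 H
  1 × O (charge -1): no H
  1 × S: no H
  Total hydrogens = 1.

1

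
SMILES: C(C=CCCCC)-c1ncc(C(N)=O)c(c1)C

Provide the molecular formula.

Heavy atoms from the SMILES: 14 C, 2 N, 1 O.
Implicit hydrogens by atom environment:
  4 × C: 2 H each → 8
  3 × C (aromatic): no H
  2 × C: 3 H each → 6
  2 × C (aromatic): 1 H each → 2
  2 × C: 1 H each → 2
  1 × C: no H
  1 × N: 2 H
  1 × N (aromatic): no H
  1 × O: no H
  Total hydrogens = 20.
Molecular formula: C14H20N2O

C14H20N2O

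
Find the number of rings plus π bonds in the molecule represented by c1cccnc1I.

Molecular formula from the SMILES: C5H4IN.
DoU = (2C + 2 + N − H − X)/2 = (2·5 + 2 + 1 − 4 − 1)/2 = 8/2 = 4.
(Structurally: 1 ring(s) + 3 π bond(s) = 4.)

4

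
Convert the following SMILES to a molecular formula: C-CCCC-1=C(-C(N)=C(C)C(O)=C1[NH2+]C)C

C13H23N2O+

Heavy atoms from the SMILES: 13 C, 2 N, 1 O.
Implicit hydrogens by atom environment:
  6 × C (aromatic): no H
  4 × C: 3 H each → 12
  3 × C: 2 H each → 6
  1 × N (charge +1): 2 H
  1 × N: 2 H
  1 × O: 1 H
  Total hydrogens = 23.
Net charge +1.
Molecular formula: C13H23N2O+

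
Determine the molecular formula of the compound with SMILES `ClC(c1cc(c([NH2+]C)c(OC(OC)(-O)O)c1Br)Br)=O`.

Heavy atoms from the SMILES: 2 Br, 10 C, 1 Cl, 1 N, 5 O.
Implicit hydrogens by atom environment:
  5 × C (aromatic): no H
  3 × O: no H
  2 × Br: no H
  2 × C: 3 H each → 6
  2 × C: no H
  2 × O: 1 H each → 2
  1 × C (aromatic): 1 H
  1 × Cl: no H
  1 × N (charge +1): 2 H
  Total hydrogens = 11.
Net charge +1.
Molecular formula: C10H11Br2ClNO5+

C10H11Br2ClNO5+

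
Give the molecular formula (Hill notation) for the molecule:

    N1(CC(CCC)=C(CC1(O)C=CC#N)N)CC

Heavy atoms from the SMILES: 13 C, 3 N, 1 O.
Implicit hydrogens by atom environment:
  5 × C: 2 H each → 10
  4 × C: no H
  2 × C: 3 H each → 6
  2 × C: 1 H each → 2
  2 × N: no H
  1 × N: 2 H
  1 × O: 1 H
  Total hydrogens = 21.
Molecular formula: C13H21N3O

C13H21N3O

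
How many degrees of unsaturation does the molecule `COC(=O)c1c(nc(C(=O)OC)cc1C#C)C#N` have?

10

Molecular formula from the SMILES: C12H8N2O4.
DoU = (2C + 2 + N − H − X)/2 = (2·12 + 2 + 2 − 8 − 0)/2 = 20/2 = 10.
(Structurally: 1 ring(s) + 9 π bond(s) = 10.)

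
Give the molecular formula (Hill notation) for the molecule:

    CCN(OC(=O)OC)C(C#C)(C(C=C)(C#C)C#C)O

Heavy atoms from the SMILES: 14 C, 1 N, 4 O.
Implicit hydrogens by atom environment:
  6 × C: no H
  4 × C: 1 H each → 4
  3 × O: no H
  2 × C: 3 H each → 6
  2 × C: 2 H each → 4
  1 × N: no H
  1 × O: 1 H
  Total hydrogens = 15.
Molecular formula: C14H15NO4

C14H15NO4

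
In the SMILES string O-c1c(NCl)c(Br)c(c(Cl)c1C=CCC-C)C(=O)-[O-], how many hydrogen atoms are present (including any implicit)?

11

Hydrogens are implicit in SMILES; fill each atom to its normal valence:
  6 × C (aromatic): no H
  2 × C: 2 H each → 4
  2 × C: 1 H each → 2
  2 × Cl: no H
  1 × Br: no H
  1 × C: 3 H
  1 × C: no H
  1 × N: 1 H
  1 × O: 1 H
  1 × O: no H
  1 × O (charge -1): no H
  Total hydrogens = 11.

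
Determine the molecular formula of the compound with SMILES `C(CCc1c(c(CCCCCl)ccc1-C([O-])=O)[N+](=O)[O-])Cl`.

C14H16Cl2NO4-

Heavy atoms from the SMILES: 14 C, 2 Cl, 1 N, 4 O.
Implicit hydrogens by atom environment:
  7 × C: 2 H each → 14
  4 × C (aromatic): no H
  2 × C (aromatic): 1 H each → 2
  2 × Cl: no H
  2 × O: no H
  2 × O (charge -1): no H
  1 × C: no H
  1 × N (charge +1): no H
  Total hydrogens = 16.
Net charge -1.
Molecular formula: C14H16Cl2NO4-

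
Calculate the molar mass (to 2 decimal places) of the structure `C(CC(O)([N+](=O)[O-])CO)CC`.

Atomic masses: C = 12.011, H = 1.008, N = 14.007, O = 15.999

163.17

Molecular formula: C6H13NO4.
M = 6×12.011 + 13×1.008 + 1×14.007 + 4×15.999 = 163.17 g/mol.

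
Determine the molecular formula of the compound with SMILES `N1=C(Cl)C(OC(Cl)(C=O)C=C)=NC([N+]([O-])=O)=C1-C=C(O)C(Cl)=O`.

Heavy atoms from the SMILES: 11 C, 3 Cl, 3 N, 6 O.
Implicit hydrogens by atom environment:
  4 × C (aromatic): no H
  4 × O: no H
  3 × C: 1 H each → 3
  3 × C: no H
  3 × Cl: no H
  2 × N (aromatic): no H
  1 × C: 2 H
  1 × N (charge +1): no H
  1 × O: 1 H
  1 × O (charge -1): no H
  Total hydrogens = 6.
Molecular formula: C11H6Cl3N3O6

C11H6Cl3N3O6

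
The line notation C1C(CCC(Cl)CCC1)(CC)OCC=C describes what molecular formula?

C13H23ClO

Heavy atoms from the SMILES: 13 C, 1 Cl, 1 O.
Implicit hydrogens by atom environment:
  9 × C: 2 H each → 18
  2 × C: 1 H each → 2
  1 × C: 3 H
  1 × C: no H
  1 × Cl: no H
  1 × O: no H
  Total hydrogens = 23.
Molecular formula: C13H23ClO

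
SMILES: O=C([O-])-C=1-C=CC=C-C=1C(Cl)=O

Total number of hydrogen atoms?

Hydrogens are implicit in SMILES; fill each atom to its normal valence:
  4 × C (aromatic): 1 H each → 4
  2 × C (aromatic): no H
  2 × C: no H
  2 × O: no H
  1 × Cl: no H
  1 × O (charge -1): no H
  Total hydrogens = 4.

4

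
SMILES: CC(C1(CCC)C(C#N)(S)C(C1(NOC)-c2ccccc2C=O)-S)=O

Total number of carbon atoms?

18

The symbol for carbon appears 18 times in the SMILES. Lowercase c denotes aromatic carbon and counts toward C.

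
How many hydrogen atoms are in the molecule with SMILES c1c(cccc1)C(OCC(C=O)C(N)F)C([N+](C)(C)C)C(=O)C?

26

Hydrogens are implicit in SMILES; fill each atom to its normal valence:
  5 × C: 1 H each → 5
  5 × C (aromatic): 1 H each → 5
  4 × C: 3 H each → 12
  3 × O: no H
  1 × C: 2 H
  1 × C: no H
  1 × C (aromatic): no H
  1 × F: no H
  1 × N: 2 H
  1 × N (charge +1): no H
  Total hydrogens = 26.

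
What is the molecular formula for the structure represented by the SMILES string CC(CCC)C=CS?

Heavy atoms from the SMILES: 7 C, 1 S.
Implicit hydrogens by atom environment:
  3 × C: 1 H each → 3
  2 × C: 3 H each → 6
  2 × C: 2 H each → 4
  1 × S: 1 H
  Total hydrogens = 14.
Molecular formula: C7H14S

C7H14S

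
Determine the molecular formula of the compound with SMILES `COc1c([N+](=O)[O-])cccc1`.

C7H7NO3

Heavy atoms from the SMILES: 7 C, 1 N, 3 O.
Implicit hydrogens by atom environment:
  4 × C (aromatic): 1 H each → 4
  2 × C (aromatic): no H
  2 × O: no H
  1 × C: 3 H
  1 × N (charge +1): no H
  1 × O (charge -1): no H
  Total hydrogens = 7.
Molecular formula: C7H7NO3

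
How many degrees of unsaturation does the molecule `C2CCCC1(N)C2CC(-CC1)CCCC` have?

2

Molecular formula from the SMILES: C14H27N.
DoU = (2C + 2 + N − H − X)/2 = (2·14 + 2 + 1 − 27 − 0)/2 = 4/2 = 2.
(Structurally: 2 ring(s) + 0 π bond(s) = 2.)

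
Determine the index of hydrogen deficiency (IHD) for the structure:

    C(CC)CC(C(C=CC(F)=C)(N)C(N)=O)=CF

Molecular formula from the SMILES: C12H18F2N2O.
DoU = (2C + 2 + N − H − X)/2 = (2·12 + 2 + 2 − 18 − 2)/2 = 8/2 = 4.
(Structurally: 0 ring(s) + 4 π bond(s) = 4.)

4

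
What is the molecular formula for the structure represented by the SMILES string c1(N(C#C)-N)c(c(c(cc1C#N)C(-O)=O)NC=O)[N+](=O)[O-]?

C11H7N5O5

Heavy atoms from the SMILES: 11 C, 5 N, 5 O.
Implicit hydrogens by atom environment:
  5 × C (aromatic): no H
  3 × C: no H
  3 × O: no H
  2 × C: 1 H each → 2
  2 × N: no H
  1 × C (aromatic): 1 H
  1 × N: 2 H
  1 × N: 1 H
  1 × N (charge +1): no H
  1 × O: 1 H
  1 × O (charge -1): no H
  Total hydrogens = 7.
Molecular formula: C11H7N5O5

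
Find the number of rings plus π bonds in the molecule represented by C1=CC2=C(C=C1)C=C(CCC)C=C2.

7

Molecular formula from the SMILES: C13H14.
DoU = (2C + 2 + N − H − X)/2 = (2·13 + 2 + 0 − 14 − 0)/2 = 14/2 = 7.
(Structurally: 2 ring(s) + 5 π bond(s) = 7.)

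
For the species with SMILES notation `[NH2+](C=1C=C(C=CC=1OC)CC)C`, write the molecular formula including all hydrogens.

Heavy atoms from the SMILES: 10 C, 1 N, 1 O.
Implicit hydrogens by atom environment:
  3 × C: 3 H each → 9
  3 × C (aromatic): 1 H each → 3
  3 × C (aromatic): no H
  1 × C: 2 H
  1 × N (charge +1): 2 H
  1 × O: no H
  Total hydrogens = 16.
Net charge +1.
Molecular formula: C10H16NO+

C10H16NO+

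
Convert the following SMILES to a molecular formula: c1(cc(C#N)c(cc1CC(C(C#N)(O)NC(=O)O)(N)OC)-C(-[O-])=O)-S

C14H13N4O6S-

Heavy atoms from the SMILES: 14 C, 4 N, 6 O, 1 S.
Implicit hydrogens by atom environment:
  6 × C: no H
  4 × C (aromatic): no H
  3 × O: no H
  2 × C (aromatic): 1 H each → 2
  2 × N: no H
  2 × O: 1 H each → 2
  1 × C: 3 H
  1 × C: 2 H
  1 × N: 2 H
  1 × N: 1 H
  1 × O (charge -1): no H
  1 × S: 1 H
  Total hydrogens = 13.
Net charge -1.
Molecular formula: C14H13N4O6S-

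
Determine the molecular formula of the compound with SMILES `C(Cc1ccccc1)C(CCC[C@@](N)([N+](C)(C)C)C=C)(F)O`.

C18H30FN2O+

Heavy atoms from the SMILES: 18 C, 1 F, 2 N, 1 O.
Implicit hydrogens by atom environment:
  6 × C: 2 H each → 12
  5 × C (aromatic): 1 H each → 5
  3 × C: 3 H each → 9
  2 × C: no H
  1 × C: 1 H
  1 × C (aromatic): no H
  1 × F: no H
  1 × N: 2 H
  1 × N (charge +1): no H
  1 × O: 1 H
  Total hydrogens = 30.
Net charge +1.
Molecular formula: C18H30FN2O+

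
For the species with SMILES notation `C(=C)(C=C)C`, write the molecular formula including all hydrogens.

Heavy atoms from the SMILES: 5 C.
Implicit hydrogens by atom environment:
  2 × C: 2 H each → 4
  1 × C: 3 H
  1 × C: 1 H
  1 × C: no H
  Total hydrogens = 8.
Molecular formula: C5H8

C5H8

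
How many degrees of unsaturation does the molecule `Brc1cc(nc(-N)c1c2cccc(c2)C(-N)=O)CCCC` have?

9

Molecular formula from the SMILES: C16H18BrN3O.
DoU = (2C + 2 + N − H − X)/2 = (2·16 + 2 + 3 − 18 − 1)/2 = 18/2 = 9.
(Structurally: 2 ring(s) + 7 π bond(s) = 9.)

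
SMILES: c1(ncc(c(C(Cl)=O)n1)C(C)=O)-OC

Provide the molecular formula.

C8H7ClN2O3

Heavy atoms from the SMILES: 8 C, 1 Cl, 2 N, 3 O.
Implicit hydrogens by atom environment:
  3 × C (aromatic): no H
  3 × O: no H
  2 × C: 3 H each → 6
  2 × C: no H
  2 × N (aromatic): no H
  1 × C (aromatic): 1 H
  1 × Cl: no H
  Total hydrogens = 7.
Molecular formula: C8H7ClN2O3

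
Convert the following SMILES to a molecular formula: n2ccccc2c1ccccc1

Heavy atoms from the SMILES: 11 C, 1 N.
Implicit hydrogens by atom environment:
  9 × C (aromatic): 1 H each → 9
  2 × C (aromatic): no H
  1 × N (aromatic): no H
  Total hydrogens = 9.
Molecular formula: C11H9N

C11H9N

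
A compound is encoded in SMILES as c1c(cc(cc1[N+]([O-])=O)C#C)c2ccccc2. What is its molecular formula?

Heavy atoms from the SMILES: 14 C, 1 N, 2 O.
Implicit hydrogens by atom environment:
  8 × C (aromatic): 1 H each → 8
  4 × C (aromatic): no H
  1 × C: 1 H
  1 × C: no H
  1 × N (charge +1): no H
  1 × O: no H
  1 × O (charge -1): no H
  Total hydrogens = 9.
Molecular formula: C14H9NO2

C14H9NO2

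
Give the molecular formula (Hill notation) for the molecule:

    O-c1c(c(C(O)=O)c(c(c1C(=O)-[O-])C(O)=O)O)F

C9H4FO8-

Heavy atoms from the SMILES: 9 C, 1 F, 8 O.
Implicit hydrogens by atom environment:
  6 × C (aromatic): no H
  4 × O: 1 H each → 4
  3 × C: no H
  3 × O: no H
  1 × F: no H
  1 × O (charge -1): no H
  Total hydrogens = 4.
Net charge -1.
Molecular formula: C9H4FO8-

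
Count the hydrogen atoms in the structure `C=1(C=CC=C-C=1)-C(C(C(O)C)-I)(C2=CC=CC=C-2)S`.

17

Hydrogens are implicit in SMILES; fill each atom to its normal valence:
  10 × C (aromatic): 1 H each → 10
  2 × C: 1 H each → 2
  2 × C (aromatic): no H
  1 × C: 3 H
  1 × C: no H
  1 × I: no H
  1 × O: 1 H
  1 × S: 1 H
  Total hydrogens = 17.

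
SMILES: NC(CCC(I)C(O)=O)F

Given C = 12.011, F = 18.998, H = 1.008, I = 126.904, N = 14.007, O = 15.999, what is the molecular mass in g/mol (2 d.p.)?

Molecular formula: C5H9FINO2.
M = 5×12.011 + 1×18.998 + 9×1.008 + 1×126.904 + 1×14.007 + 2×15.999 = 261.03 g/mol.

261.03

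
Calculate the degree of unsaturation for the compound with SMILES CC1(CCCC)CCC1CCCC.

Molecular formula from the SMILES: C13H26.
DoU = (2C + 2 + N − H − X)/2 = (2·13 + 2 + 0 − 26 − 0)/2 = 2/2 = 1.
(Structurally: 1 ring(s) + 0 π bond(s) = 1.)

1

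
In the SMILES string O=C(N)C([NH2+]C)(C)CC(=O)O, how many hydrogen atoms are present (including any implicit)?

Hydrogens are implicit in SMILES; fill each atom to its normal valence:
  3 × C: no H
  2 × C: 3 H each → 6
  2 × O: no H
  1 × C: 2 H
  1 × N: 2 H
  1 × N (charge +1): 2 H
  1 × O: 1 H
  Total hydrogens = 13.

13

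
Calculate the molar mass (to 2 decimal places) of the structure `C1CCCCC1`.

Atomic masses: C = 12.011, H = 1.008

84.16

Molecular formula: C6H12.
M = 6×12.011 + 12×1.008 = 84.16 g/mol.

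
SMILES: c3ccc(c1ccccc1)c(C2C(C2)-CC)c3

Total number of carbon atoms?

17

The symbol for carbon appears 17 times in the SMILES. Lowercase c denotes aromatic carbon and counts toward C.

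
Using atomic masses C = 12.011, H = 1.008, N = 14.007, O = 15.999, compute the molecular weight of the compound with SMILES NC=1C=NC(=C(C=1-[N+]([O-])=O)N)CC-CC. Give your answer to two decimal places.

Molecular formula: C9H14N4O2.
M = 9×12.011 + 14×1.008 + 4×14.007 + 2×15.999 = 210.24 g/mol.

210.24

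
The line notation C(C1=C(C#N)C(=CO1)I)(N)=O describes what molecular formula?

Heavy atoms from the SMILES: 6 C, 1 I, 2 N, 2 O.
Implicit hydrogens by atom environment:
  3 × C (aromatic): no H
  2 × C: no H
  1 × C (aromatic): 1 H
  1 × I: no H
  1 × N: 2 H
  1 × N: no H
  1 × O (aromatic): no H
  1 × O: no H
  Total hydrogens = 3.
Molecular formula: C6H3IN2O2

C6H3IN2O2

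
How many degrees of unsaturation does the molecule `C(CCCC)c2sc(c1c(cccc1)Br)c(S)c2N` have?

Molecular formula from the SMILES: C15H18BrNS2.
DoU = (2C + 2 + N − H − X)/2 = (2·15 + 2 + 1 − 18 − 1)/2 = 14/2 = 7.
(Structurally: 2 ring(s) + 5 π bond(s) = 7.)

7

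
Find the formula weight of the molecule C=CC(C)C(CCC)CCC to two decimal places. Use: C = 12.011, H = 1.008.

154.30

Molecular formula: C11H22.
M = 11×12.011 + 22×1.008 = 154.30 g/mol.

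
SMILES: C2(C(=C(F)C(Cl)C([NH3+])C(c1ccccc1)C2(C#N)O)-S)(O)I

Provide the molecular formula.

C14H14ClFIN2O2S+

Heavy atoms from the SMILES: 14 C, 1 Cl, 1 F, 1 I, 2 N, 2 O, 1 S.
Implicit hydrogens by atom environment:
  5 × C (aromatic): 1 H each → 5
  5 × C: no H
  3 × C: 1 H each → 3
  2 × O: 1 H each → 2
  1 × C (aromatic): no H
  1 × Cl: no H
  1 × F: no H
  1 × I: no H
  1 × N (charge +1): 3 H
  1 × N: no H
  1 × S: 1 H
  Total hydrogens = 14.
Net charge +1.
Molecular formula: C14H14ClFIN2O2S+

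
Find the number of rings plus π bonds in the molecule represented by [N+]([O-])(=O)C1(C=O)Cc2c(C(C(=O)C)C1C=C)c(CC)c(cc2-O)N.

9

Molecular formula from the SMILES: C17H20N2O5.
DoU = (2C + 2 + N − H − X)/2 = (2·17 + 2 + 2 − 20 − 0)/2 = 18/2 = 9.
(Structurally: 2 ring(s) + 7 π bond(s) = 9.)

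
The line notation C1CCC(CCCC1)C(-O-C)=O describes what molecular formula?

C10H18O2

Heavy atoms from the SMILES: 10 C, 2 O.
Implicit hydrogens by atom environment:
  7 × C: 2 H each → 14
  2 × O: no H
  1 × C: 3 H
  1 × C: 1 H
  1 × C: no H
  Total hydrogens = 18.
Molecular formula: C10H18O2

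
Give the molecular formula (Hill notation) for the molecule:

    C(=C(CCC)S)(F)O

Heavy atoms from the SMILES: 5 C, 1 F, 1 O, 1 S.
Implicit hydrogens by atom environment:
  2 × C: 2 H each → 4
  2 × C: no H
  1 × C: 3 H
  1 × F: no H
  1 × O: 1 H
  1 × S: 1 H
  Total hydrogens = 9.
Molecular formula: C5H9FOS

C5H9FOS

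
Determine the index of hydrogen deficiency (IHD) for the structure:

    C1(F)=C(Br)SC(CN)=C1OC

Molecular formula from the SMILES: C6H7BrFNOS.
DoU = (2C + 2 + N − H − X)/2 = (2·6 + 2 + 1 − 7 − 2)/2 = 6/2 = 3.
(Structurally: 1 ring(s) + 2 π bond(s) = 3.)

3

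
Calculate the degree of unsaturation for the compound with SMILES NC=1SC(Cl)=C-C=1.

3

Molecular formula from the SMILES: C4H4ClNS.
DoU = (2C + 2 + N − H − X)/2 = (2·4 + 2 + 1 − 4 − 1)/2 = 6/2 = 3.
(Structurally: 1 ring(s) + 2 π bond(s) = 3.)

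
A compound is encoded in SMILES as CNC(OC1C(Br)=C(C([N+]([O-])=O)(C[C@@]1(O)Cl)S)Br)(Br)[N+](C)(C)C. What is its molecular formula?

Heavy atoms from the SMILES: 3 Br, 11 C, 1 Cl, 3 N, 4 O, 1 S.
Implicit hydrogens by atom environment:
  5 × C: no H
  4 × C: 3 H each → 12
  3 × Br: no H
  2 × N (charge +1): no H
  2 × O: no H
  1 × C: 2 H
  1 × C: 1 H
  1 × Cl: no H
  1 × N: 1 H
  1 × O: 1 H
  1 × O (charge -1): no H
  1 × S: 1 H
  Total hydrogens = 18.
Net charge +1.
Molecular formula: C11H18Br3ClN3O4S+

C11H18Br3ClN3O4S+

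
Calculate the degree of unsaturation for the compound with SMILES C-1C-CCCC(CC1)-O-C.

Molecular formula from the SMILES: C9H18O.
DoU = (2C + 2 + N − H − X)/2 = (2·9 + 2 + 0 − 18 − 0)/2 = 2/2 = 1.
(Structurally: 1 ring(s) + 0 π bond(s) = 1.)

1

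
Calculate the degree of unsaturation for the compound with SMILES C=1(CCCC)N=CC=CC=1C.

Molecular formula from the SMILES: C10H15N.
DoU = (2C + 2 + N − H − X)/2 = (2·10 + 2 + 1 − 15 − 0)/2 = 8/2 = 4.
(Structurally: 1 ring(s) + 3 π bond(s) = 4.)

4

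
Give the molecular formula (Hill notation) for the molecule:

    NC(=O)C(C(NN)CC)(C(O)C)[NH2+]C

Heavy atoms from the SMILES: 8 C, 4 N, 2 O.
Implicit hydrogens by atom environment:
  3 × C: 3 H each → 9
  2 × C: 1 H each → 2
  2 × C: no H
  2 × N: 2 H each → 4
  1 × C: 2 H
  1 × N (charge +1): 2 H
  1 × N: 1 H
  1 × O: 1 H
  1 × O: no H
  Total hydrogens = 21.
Net charge +1.
Molecular formula: C8H21N4O2+

C8H21N4O2+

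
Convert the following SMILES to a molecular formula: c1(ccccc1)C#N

Heavy atoms from the SMILES: 7 C, 1 N.
Implicit hydrogens by atom environment:
  5 × C (aromatic): 1 H each → 5
  1 × C (aromatic): no H
  1 × C: no H
  1 × N: no H
  Total hydrogens = 5.
Molecular formula: C7H5N

C7H5N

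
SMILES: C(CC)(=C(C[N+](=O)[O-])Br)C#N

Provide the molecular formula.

C6H7BrN2O2

Heavy atoms from the SMILES: 1 Br, 6 C, 2 N, 2 O.
Implicit hydrogens by atom environment:
  3 × C: no H
  2 × C: 2 H each → 4
  1 × Br: no H
  1 × C: 3 H
  1 × N: no H
  1 × N (charge +1): no H
  1 × O: no H
  1 × O (charge -1): no H
  Total hydrogens = 7.
Molecular formula: C6H7BrN2O2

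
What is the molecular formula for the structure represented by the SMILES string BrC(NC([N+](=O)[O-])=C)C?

C4H7BrN2O2

Heavy atoms from the SMILES: 1 Br, 4 C, 2 N, 2 O.
Implicit hydrogens by atom environment:
  1 × Br: no H
  1 × C: 3 H
  1 × C: 2 H
  1 × C: 1 H
  1 × C: no H
  1 × N: 1 H
  1 × N (charge +1): no H
  1 × O: no H
  1 × O (charge -1): no H
  Total hydrogens = 7.
Molecular formula: C4H7BrN2O2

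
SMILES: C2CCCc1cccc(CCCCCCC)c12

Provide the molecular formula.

C17H26

Heavy atoms from the SMILES: 17 C.
Implicit hydrogens by atom environment:
  10 × C: 2 H each → 20
  3 × C (aromatic): 1 H each → 3
  3 × C (aromatic): no H
  1 × C: 3 H
  Total hydrogens = 26.
Molecular formula: C17H26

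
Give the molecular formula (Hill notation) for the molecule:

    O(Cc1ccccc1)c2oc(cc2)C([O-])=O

C12H9O4-

Heavy atoms from the SMILES: 12 C, 4 O.
Implicit hydrogens by atom environment:
  7 × C (aromatic): 1 H each → 7
  3 × C (aromatic): no H
  2 × O: no H
  1 × C: 2 H
  1 × C: no H
  1 × O (aromatic): no H
  1 × O (charge -1): no H
  Total hydrogens = 9.
Net charge -1.
Molecular formula: C12H9O4-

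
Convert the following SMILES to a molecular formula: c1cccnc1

Heavy atoms from the SMILES: 5 C, 1 N.
Implicit hydrogens by atom environment:
  5 × C (aromatic): 1 H each → 5
  1 × N (aromatic): no H
  Total hydrogens = 5.
Molecular formula: C5H5N

C5H5N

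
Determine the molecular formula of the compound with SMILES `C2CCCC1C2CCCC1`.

Heavy atoms from the SMILES: 10 C.
Implicit hydrogens by atom environment:
  8 × C: 2 H each → 16
  2 × C: 1 H each → 2
  Total hydrogens = 18.
Molecular formula: C10H18

C10H18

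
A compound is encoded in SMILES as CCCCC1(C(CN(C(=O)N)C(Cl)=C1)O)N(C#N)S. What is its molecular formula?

C11H17ClN4O2S

Heavy atoms from the SMILES: 11 C, 1 Cl, 4 N, 2 O, 1 S.
Implicit hydrogens by atom environment:
  4 × C: 2 H each → 8
  4 × C: no H
  3 × N: no H
  2 × C: 1 H each → 2
  1 × C: 3 H
  1 × Cl: no H
  1 × N: 2 H
  1 × O: 1 H
  1 × O: no H
  1 × S: 1 H
  Total hydrogens = 17.
Molecular formula: C11H17ClN4O2S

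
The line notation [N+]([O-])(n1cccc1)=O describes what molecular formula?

Heavy atoms from the SMILES: 4 C, 2 N, 2 O.
Implicit hydrogens by atom environment:
  4 × C (aromatic): 1 H each → 4
  1 × N (aromatic): no H
  1 × N (charge +1): no H
  1 × O: no H
  1 × O (charge -1): no H
  Total hydrogens = 4.
Molecular formula: C4H4N2O2

C4H4N2O2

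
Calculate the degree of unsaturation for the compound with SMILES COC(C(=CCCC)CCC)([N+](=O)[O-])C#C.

Molecular formula from the SMILES: C12H19NO3.
DoU = (2C + 2 + N − H − X)/2 = (2·12 + 2 + 1 − 19 − 0)/2 = 8/2 = 4.
(Structurally: 0 ring(s) + 4 π bond(s) = 4.)

4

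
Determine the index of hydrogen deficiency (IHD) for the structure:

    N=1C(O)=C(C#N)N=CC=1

Molecular formula from the SMILES: C5H3N3O.
DoU = (2C + 2 + N − H − X)/2 = (2·5 + 2 + 3 − 3 − 0)/2 = 12/2 = 6.
(Structurally: 1 ring(s) + 5 π bond(s) = 6.)

6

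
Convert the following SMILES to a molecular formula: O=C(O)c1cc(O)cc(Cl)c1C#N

Heavy atoms from the SMILES: 8 C, 1 Cl, 1 N, 3 O.
Implicit hydrogens by atom environment:
  4 × C (aromatic): no H
  2 × C (aromatic): 1 H each → 2
  2 × C: no H
  2 × O: 1 H each → 2
  1 × Cl: no H
  1 × N: no H
  1 × O: no H
  Total hydrogens = 4.
Molecular formula: C8H4ClNO3

C8H4ClNO3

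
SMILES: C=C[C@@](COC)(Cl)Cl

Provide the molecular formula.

Heavy atoms from the SMILES: 5 C, 2 Cl, 1 O.
Implicit hydrogens by atom environment:
  2 × C: 2 H each → 4
  2 × Cl: no H
  1 × C: 3 H
  1 × C: 1 H
  1 × C: no H
  1 × O: no H
  Total hydrogens = 8.
Molecular formula: C5H8Cl2O

C5H8Cl2O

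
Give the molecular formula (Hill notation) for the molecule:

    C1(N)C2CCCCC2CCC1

Heavy atoms from the SMILES: 10 C, 1 N.
Implicit hydrogens by atom environment:
  7 × C: 2 H each → 14
  3 × C: 1 H each → 3
  1 × N: 2 H
  Total hydrogens = 19.
Molecular formula: C10H19N

C10H19N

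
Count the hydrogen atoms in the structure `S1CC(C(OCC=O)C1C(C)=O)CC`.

16

Hydrogens are implicit in SMILES; fill each atom to its normal valence:
  4 × C: 1 H each → 4
  3 × C: 2 H each → 6
  3 × O: no H
  2 × C: 3 H each → 6
  1 × C: no H
  1 × S: no H
  Total hydrogens = 16.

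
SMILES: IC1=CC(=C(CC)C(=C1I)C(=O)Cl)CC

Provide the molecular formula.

C11H11ClI2O

Heavy atoms from the SMILES: 11 C, 1 Cl, 2 I, 1 O.
Implicit hydrogens by atom environment:
  5 × C (aromatic): no H
  2 × C: 3 H each → 6
  2 × C: 2 H each → 4
  2 × I: no H
  1 × C (aromatic): 1 H
  1 × C: no H
  1 × Cl: no H
  1 × O: no H
  Total hydrogens = 11.
Molecular formula: C11H11ClI2O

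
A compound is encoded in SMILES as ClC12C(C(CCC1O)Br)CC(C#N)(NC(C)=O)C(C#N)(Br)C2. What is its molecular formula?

Heavy atoms from the SMILES: 2 Br, 14 C, 1 Cl, 3 N, 2 O.
Implicit hydrogens by atom environment:
  6 × C: no H
  4 × C: 2 H each → 8
  3 × C: 1 H each → 3
  2 × Br: no H
  2 × N: no H
  1 × C: 3 H
  1 × Cl: no H
  1 × N: 1 H
  1 × O: 1 H
  1 × O: no H
  Total hydrogens = 16.
Molecular formula: C14H16Br2ClN3O2

C14H16Br2ClN3O2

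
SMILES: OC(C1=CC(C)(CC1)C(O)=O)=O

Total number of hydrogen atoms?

10

Hydrogens are implicit in SMILES; fill each atom to its normal valence:
  4 × C: no H
  2 × C: 2 H each → 4
  2 × O: 1 H each → 2
  2 × O: no H
  1 × C: 3 H
  1 × C: 1 H
  Total hydrogens = 10.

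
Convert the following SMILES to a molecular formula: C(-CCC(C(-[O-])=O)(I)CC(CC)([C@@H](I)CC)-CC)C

Heavy atoms from the SMILES: 15 C, 2 I, 2 O.
Implicit hydrogens by atom environment:
  7 × C: 2 H each → 14
  4 × C: 3 H each → 12
  3 × C: no H
  2 × I: no H
  1 × C: 1 H
  1 × O: no H
  1 × O (charge -1): no H
  Total hydrogens = 27.
Net charge -1.
Molecular formula: C15H27I2O2-

C15H27I2O2-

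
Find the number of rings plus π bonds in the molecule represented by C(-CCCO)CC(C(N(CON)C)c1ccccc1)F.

Molecular formula from the SMILES: C15H25FN2O2.
DoU = (2C + 2 + N − H − X)/2 = (2·15 + 2 + 2 − 25 − 1)/2 = 8/2 = 4.
(Structurally: 1 ring(s) + 3 π bond(s) = 4.)

4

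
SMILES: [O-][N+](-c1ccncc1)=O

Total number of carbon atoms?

The symbol for carbon appears 5 times in the SMILES. Lowercase c denotes aromatic carbon and counts toward C.

5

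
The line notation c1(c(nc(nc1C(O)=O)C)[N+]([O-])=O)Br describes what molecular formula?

C6H4BrN3O4

Heavy atoms from the SMILES: 1 Br, 6 C, 3 N, 4 O.
Implicit hydrogens by atom environment:
  4 × C (aromatic): no H
  2 × N (aromatic): no H
  2 × O: no H
  1 × Br: no H
  1 × C: 3 H
  1 × C: no H
  1 × N (charge +1): no H
  1 × O: 1 H
  1 × O (charge -1): no H
  Total hydrogens = 4.
Molecular formula: C6H4BrN3O4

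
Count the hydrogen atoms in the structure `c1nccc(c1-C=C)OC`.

9

Hydrogens are implicit in SMILES; fill each atom to its normal valence:
  3 × C (aromatic): 1 H each → 3
  2 × C (aromatic): no H
  1 × C: 3 H
  1 × C: 2 H
  1 × C: 1 H
  1 × N (aromatic): no H
  1 × O: no H
  Total hydrogens = 9.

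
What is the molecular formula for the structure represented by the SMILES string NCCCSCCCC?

C7H17NS

Heavy atoms from the SMILES: 7 C, 1 N, 1 S.
Implicit hydrogens by atom environment:
  6 × C: 2 H each → 12
  1 × C: 3 H
  1 × N: 2 H
  1 × S: no H
  Total hydrogens = 17.
Molecular formula: C7H17NS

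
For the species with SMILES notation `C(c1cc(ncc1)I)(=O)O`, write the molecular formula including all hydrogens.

C6H4INO2

Heavy atoms from the SMILES: 6 C, 1 I, 1 N, 2 O.
Implicit hydrogens by atom environment:
  3 × C (aromatic): 1 H each → 3
  2 × C (aromatic): no H
  1 × C: no H
  1 × I: no H
  1 × N (aromatic): no H
  1 × O: 1 H
  1 × O: no H
  Total hydrogens = 4.
Molecular formula: C6H4INO2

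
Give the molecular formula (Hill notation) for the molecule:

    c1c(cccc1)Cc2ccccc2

Heavy atoms from the SMILES: 13 C.
Implicit hydrogens by atom environment:
  10 × C (aromatic): 1 H each → 10
  2 × C (aromatic): no H
  1 × C: 2 H
  Total hydrogens = 12.
Molecular formula: C13H12

C13H12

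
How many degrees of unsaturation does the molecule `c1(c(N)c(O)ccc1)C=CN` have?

Molecular formula from the SMILES: C8H10N2O.
DoU = (2C + 2 + N − H − X)/2 = (2·8 + 2 + 2 − 10 − 0)/2 = 10/2 = 5.
(Structurally: 1 ring(s) + 4 π bond(s) = 5.)

5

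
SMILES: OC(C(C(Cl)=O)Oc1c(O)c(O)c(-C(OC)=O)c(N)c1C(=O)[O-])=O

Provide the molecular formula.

Heavy atoms from the SMILES: 12 C, 1 Cl, 1 N, 10 O.
Implicit hydrogens by atom environment:
  6 × C (aromatic): no H
  6 × O: no H
  4 × C: no H
  3 × O: 1 H each → 3
  1 × C: 3 H
  1 × C: 1 H
  1 × Cl: no H
  1 × N: 2 H
  1 × O (charge -1): no H
  Total hydrogens = 9.
Net charge -1.
Molecular formula: C12H9ClNO10-

C12H9ClNO10-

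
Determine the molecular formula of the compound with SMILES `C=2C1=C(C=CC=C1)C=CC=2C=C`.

C12H10

Heavy atoms from the SMILES: 12 C.
Implicit hydrogens by atom environment:
  7 × C (aromatic): 1 H each → 7
  3 × C (aromatic): no H
  1 × C: 2 H
  1 × C: 1 H
  Total hydrogens = 10.
Molecular formula: C12H10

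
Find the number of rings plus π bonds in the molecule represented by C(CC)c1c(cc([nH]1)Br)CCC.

3

Molecular formula from the SMILES: C10H16BrN.
DoU = (2C + 2 + N − H − X)/2 = (2·10 + 2 + 1 − 16 − 1)/2 = 6/2 = 3.
(Structurally: 1 ring(s) + 2 π bond(s) = 3.)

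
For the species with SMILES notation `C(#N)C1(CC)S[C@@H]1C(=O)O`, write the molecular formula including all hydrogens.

Heavy atoms from the SMILES: 6 C, 1 N, 2 O, 1 S.
Implicit hydrogens by atom environment:
  3 × C: no H
  1 × C: 3 H
  1 × C: 2 H
  1 × C: 1 H
  1 × N: no H
  1 × O: 1 H
  1 × O: no H
  1 × S: no H
  Total hydrogens = 7.
Molecular formula: C6H7NO2S

C6H7NO2S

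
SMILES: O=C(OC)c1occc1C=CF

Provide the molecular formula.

Heavy atoms from the SMILES: 8 C, 1 F, 3 O.
Implicit hydrogens by atom environment:
  2 × C (aromatic): 1 H each → 2
  2 × C: 1 H each → 2
  2 × C (aromatic): no H
  2 × O: no H
  1 × C: 3 H
  1 × C: no H
  1 × F: no H
  1 × O (aromatic): no H
  Total hydrogens = 7.
Molecular formula: C8H7FO3

C8H7FO3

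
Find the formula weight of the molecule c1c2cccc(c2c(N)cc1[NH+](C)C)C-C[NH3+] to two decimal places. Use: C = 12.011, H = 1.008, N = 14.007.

231.34

Molecular formula: [C14H21N3]2+.
M = 14×12.011 + 21×1.008 + 3×14.007 = 231.34 g/mol.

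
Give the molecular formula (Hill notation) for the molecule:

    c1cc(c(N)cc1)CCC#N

C9H10N2

Heavy atoms from the SMILES: 9 C, 2 N.
Implicit hydrogens by atom environment:
  4 × C (aromatic): 1 H each → 4
  2 × C: 2 H each → 4
  2 × C (aromatic): no H
  1 × C: no H
  1 × N: 2 H
  1 × N: no H
  Total hydrogens = 10.
Molecular formula: C9H10N2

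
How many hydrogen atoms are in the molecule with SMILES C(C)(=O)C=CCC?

Hydrogens are implicit in SMILES; fill each atom to its normal valence:
  2 × C: 3 H each → 6
  2 × C: 1 H each → 2
  1 × C: 2 H
  1 × C: no H
  1 × O: no H
  Total hydrogens = 10.

10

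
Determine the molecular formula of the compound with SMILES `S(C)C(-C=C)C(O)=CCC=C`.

Heavy atoms from the SMILES: 9 C, 1 O, 1 S.
Implicit hydrogens by atom environment:
  4 × C: 1 H each → 4
  3 × C: 2 H each → 6
  1 × C: 3 H
  1 × C: no H
  1 × O: 1 H
  1 × S: no H
  Total hydrogens = 14.
Molecular formula: C9H14OS

C9H14OS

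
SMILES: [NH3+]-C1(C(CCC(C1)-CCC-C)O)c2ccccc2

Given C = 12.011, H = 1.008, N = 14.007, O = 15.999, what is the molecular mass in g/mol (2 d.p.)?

Molecular formula: C16H26NO+.
M = 16×12.011 + 26×1.008 + 1×14.007 + 1×15.999 = 248.39 g/mol.

248.39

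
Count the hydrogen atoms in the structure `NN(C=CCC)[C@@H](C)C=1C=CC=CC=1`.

Hydrogens are implicit in SMILES; fill each atom to its normal valence:
  5 × C (aromatic): 1 H each → 5
  3 × C: 1 H each → 3
  2 × C: 3 H each → 6
  1 × C: 2 H
  1 × C (aromatic): no H
  1 × N: 2 H
  1 × N: no H
  Total hydrogens = 18.

18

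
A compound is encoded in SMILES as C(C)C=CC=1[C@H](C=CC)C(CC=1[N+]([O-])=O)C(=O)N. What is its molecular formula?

C13H18N2O3

Heavy atoms from the SMILES: 13 C, 2 N, 3 O.
Implicit hydrogens by atom environment:
  6 × C: 1 H each → 6
  3 × C: no H
  2 × C: 3 H each → 6
  2 × C: 2 H each → 4
  2 × O: no H
  1 × N: 2 H
  1 × N (charge +1): no H
  1 × O (charge -1): no H
  Total hydrogens = 18.
Molecular formula: C13H18N2O3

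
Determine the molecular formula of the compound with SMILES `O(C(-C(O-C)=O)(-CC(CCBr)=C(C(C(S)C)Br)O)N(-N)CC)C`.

Heavy atoms from the SMILES: 2 Br, 14 C, 2 N, 4 O, 1 S.
Implicit hydrogens by atom environment:
  4 × C: 3 H each → 12
  4 × C: 2 H each → 8
  4 × C: no H
  3 × O: no H
  2 × Br: no H
  2 × C: 1 H each → 2
  1 × N: 2 H
  1 × N: no H
  1 × O: 1 H
  1 × S: 1 H
  Total hydrogens = 26.
Molecular formula: C14H26Br2N2O4S

C14H26Br2N2O4S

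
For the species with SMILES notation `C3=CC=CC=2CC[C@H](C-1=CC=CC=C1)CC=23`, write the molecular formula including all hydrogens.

Heavy atoms from the SMILES: 16 C.
Implicit hydrogens by atom environment:
  9 × C (aromatic): 1 H each → 9
  3 × C: 2 H each → 6
  3 × C (aromatic): no H
  1 × C: 1 H
  Total hydrogens = 16.
Molecular formula: C16H16

C16H16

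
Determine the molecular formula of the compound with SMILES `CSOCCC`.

Heavy atoms from the SMILES: 4 C, 1 O, 1 S.
Implicit hydrogens by atom environment:
  2 × C: 3 H each → 6
  2 × C: 2 H each → 4
  1 × O: no H
  1 × S: no H
  Total hydrogens = 10.
Molecular formula: C4H10OS

C4H10OS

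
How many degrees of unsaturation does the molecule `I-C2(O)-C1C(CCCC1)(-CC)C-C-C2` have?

2

Molecular formula from the SMILES: C12H21IO.
DoU = (2C + 2 + N − H − X)/2 = (2·12 + 2 + 0 − 21 − 1)/2 = 4/2 = 2.
(Structurally: 2 ring(s) + 0 π bond(s) = 2.)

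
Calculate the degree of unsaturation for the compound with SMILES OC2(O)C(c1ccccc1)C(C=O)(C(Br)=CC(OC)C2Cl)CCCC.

Molecular formula from the SMILES: C19H24BrClO4.
DoU = (2C + 2 + N − H − X)/2 = (2·19 + 2 + 0 − 24 − 2)/2 = 14/2 = 7.
(Structurally: 2 ring(s) + 5 π bond(s) = 7.)

7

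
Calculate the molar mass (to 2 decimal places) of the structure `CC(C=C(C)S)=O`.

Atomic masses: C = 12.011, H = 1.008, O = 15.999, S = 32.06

Molecular formula: C5H8OS.
M = 5×12.011 + 8×1.008 + 1×15.999 + 1×32.06 = 116.18 g/mol.

116.18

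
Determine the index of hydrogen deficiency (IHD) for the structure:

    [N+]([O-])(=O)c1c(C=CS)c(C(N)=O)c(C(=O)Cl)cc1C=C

9

Molecular formula from the SMILES: C12H9ClN2O4S.
DoU = (2C + 2 + N − H − X)/2 = (2·12 + 2 + 2 − 9 − 1)/2 = 18/2 = 9.
(Structurally: 1 ring(s) + 8 π bond(s) = 9.)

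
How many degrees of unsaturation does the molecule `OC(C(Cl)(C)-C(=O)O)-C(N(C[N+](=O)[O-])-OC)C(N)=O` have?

Molecular formula from the SMILES: C8H14ClN3O7.
DoU = (2C + 2 + N − H − X)/2 = (2·8 + 2 + 3 − 14 − 1)/2 = 6/2 = 3.
(Structurally: 0 ring(s) + 3 π bond(s) = 3.)

3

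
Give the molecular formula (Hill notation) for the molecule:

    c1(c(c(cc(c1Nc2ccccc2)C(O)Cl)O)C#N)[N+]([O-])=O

C14H10ClN3O4

Heavy atoms from the SMILES: 14 C, 1 Cl, 3 N, 4 O.
Implicit hydrogens by atom environment:
  6 × C (aromatic): 1 H each → 6
  6 × C (aromatic): no H
  2 × O: 1 H each → 2
  1 × C: 1 H
  1 × C: no H
  1 × Cl: no H
  1 × N: 1 H
  1 × N: no H
  1 × N (charge +1): no H
  1 × O: no H
  1 × O (charge -1): no H
  Total hydrogens = 10.
Molecular formula: C14H10ClN3O4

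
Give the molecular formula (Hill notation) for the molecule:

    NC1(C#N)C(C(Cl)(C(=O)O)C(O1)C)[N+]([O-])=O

C7H8ClN3O5

Heavy atoms from the SMILES: 7 C, 1 Cl, 3 N, 5 O.
Implicit hydrogens by atom environment:
  4 × C: no H
  3 × O: no H
  2 × C: 1 H each → 2
  1 × C: 3 H
  1 × Cl: no H
  1 × N: 2 H
  1 × N: no H
  1 × N (charge +1): no H
  1 × O: 1 H
  1 × O (charge -1): no H
  Total hydrogens = 8.
Molecular formula: C7H8ClN3O5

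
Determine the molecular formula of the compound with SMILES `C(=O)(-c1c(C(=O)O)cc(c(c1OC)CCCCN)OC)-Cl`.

C14H18ClNO5

Heavy atoms from the SMILES: 14 C, 1 Cl, 1 N, 5 O.
Implicit hydrogens by atom environment:
  5 × C (aromatic): no H
  4 × C: 2 H each → 8
  4 × O: no H
  2 × C: 3 H each → 6
  2 × C: no H
  1 × C (aromatic): 1 H
  1 × Cl: no H
  1 × N: 2 H
  1 × O: 1 H
  Total hydrogens = 18.
Molecular formula: C14H18ClNO5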